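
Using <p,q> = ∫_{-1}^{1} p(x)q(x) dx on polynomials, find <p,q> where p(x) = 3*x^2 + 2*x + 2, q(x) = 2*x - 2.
<p,q> = -28/3

Expand the product: p(x)·q(x) = 6*x^3 - 2*x^2 - 4.
∫_{-1}^{1} of each monomial x^k gives [2/(k+1) if k even, 0 if k odd]. Integrating term-by-term (or equivalently evaluating the antiderivative F(x) = 3*x^4/2 - 2*x^3/3 - 4*x at the endpoints):
  F(1) − F(−1) = -19/6 − (37/6) = -28/3.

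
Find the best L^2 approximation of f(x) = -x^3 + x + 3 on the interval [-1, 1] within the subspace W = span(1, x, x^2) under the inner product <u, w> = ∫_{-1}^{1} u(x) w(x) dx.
g(x) = 2*x/5 + 3

The best approximation g ∈ W is the orthogonal projection of f onto W. Writing g = a_0 + a_1 x + a_2 x^2, the coefficients solve the normal equations G · a = b where
  G_{ij} = <φ_i, φ_j> and b_i = <f, φ_i>, with φ_0 = 1, φ_1 = x, φ_2 = x^2.
G =
  [2, 0, 2/3]
  [0, 2/3, 0]
  [2/3, 0, 2/5],
b = (6, 4/15, 2).
Solving gives a_0 = 3, a_1 = 2/5, a_2 = 0, so
  g(x) = 2*x/5 + 3.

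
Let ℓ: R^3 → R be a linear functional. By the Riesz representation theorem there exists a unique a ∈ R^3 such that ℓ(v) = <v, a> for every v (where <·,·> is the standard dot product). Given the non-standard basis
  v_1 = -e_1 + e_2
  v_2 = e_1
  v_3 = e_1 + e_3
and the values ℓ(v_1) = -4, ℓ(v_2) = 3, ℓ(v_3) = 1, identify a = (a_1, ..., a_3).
a = (3, -1, -2)

Write a = (a_1, ..., a_3) in the standard basis. For each basis vector v_i, ℓ(v_i) = <v_i, a> is a linear equation in the a_j's. Collect the n equations into a matrix system V a = ℓ, where row i of V is v_i (expressed in the standard basis). Since V is invertible (lower-triangular with 1s on the diagonal, up to permutation), solve by back-substitution:
  V =
[[-1, 1, 0],
 [1, 0, 0],
 [1, 0, 1]]
  V a = (-4, 3, 1)
Solving gives a = (3, -1, -2).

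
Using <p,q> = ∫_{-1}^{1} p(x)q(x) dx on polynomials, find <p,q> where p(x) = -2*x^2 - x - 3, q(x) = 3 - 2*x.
<p,q> = -62/3

Expand the product: p(x)·q(x) = 4*x^3 - 4*x^2 + 3*x - 9.
∫_{-1}^{1} of each monomial x^k gives [2/(k+1) if k even, 0 if k odd]. Integrating term-by-term (or equivalently evaluating the antiderivative F(x) = x^4 - 4*x^3/3 + 3*x^2/2 - 9*x at the endpoints):
  F(1) − F(−1) = -47/6 − (77/6) = -62/3.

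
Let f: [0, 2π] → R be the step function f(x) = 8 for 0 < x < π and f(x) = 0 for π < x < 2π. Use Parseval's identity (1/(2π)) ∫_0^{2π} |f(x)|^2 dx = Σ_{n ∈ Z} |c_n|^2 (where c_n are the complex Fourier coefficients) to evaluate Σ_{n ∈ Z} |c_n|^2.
Σ |c_n|^2 = 32

Parseval equates the L^2 energy of f (normalised by 1/(2π)) with the ℓ^2 sum of its Fourier coefficients: (1/(2π)) ∫_0^{2π} |f|^2 = Σ |c_n|^2.
Compute the left side: (1/(2π)) [∫_0^π 8^2 dx + ∫_π^{2π} 0^2 dx] = (1/(2π)) · (64π + 0π) = (64 + 0)/2 = 32.
So Σ_{n ∈ Z} |c_n|^2 = 32.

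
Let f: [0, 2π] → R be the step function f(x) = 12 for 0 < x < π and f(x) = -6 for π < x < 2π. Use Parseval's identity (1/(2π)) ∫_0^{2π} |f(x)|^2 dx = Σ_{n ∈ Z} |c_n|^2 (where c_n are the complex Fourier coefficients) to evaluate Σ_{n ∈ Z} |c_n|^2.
Σ |c_n|^2 = 90

Parseval equates the L^2 energy of f (normalised by 1/(2π)) with the ℓ^2 sum of its Fourier coefficients: (1/(2π)) ∫_0^{2π} |f|^2 = Σ |c_n|^2.
Compute the left side: (1/(2π)) [∫_0^π 12^2 dx + ∫_π^{2π} (-6)^2 dx] = (1/(2π)) · (144π + 36π) = (144 + 36)/2 = 90.
So Σ_{n ∈ Z} |c_n|^2 = 90.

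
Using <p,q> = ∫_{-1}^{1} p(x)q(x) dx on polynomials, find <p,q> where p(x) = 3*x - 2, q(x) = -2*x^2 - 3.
<p,q> = 44/3

Expand the product: p(x)·q(x) = -6*x^3 + 4*x^2 - 9*x + 6.
∫_{-1}^{1} of each monomial x^k gives [2/(k+1) if k even, 0 if k odd]. Integrating term-by-term (or equivalently evaluating the antiderivative F(x) = -3*x^4/2 + 4*x^3/3 - 9*x^2/2 + 6*x at the endpoints):
  F(1) − F(−1) = 4/3 − (-40/3) = 44/3.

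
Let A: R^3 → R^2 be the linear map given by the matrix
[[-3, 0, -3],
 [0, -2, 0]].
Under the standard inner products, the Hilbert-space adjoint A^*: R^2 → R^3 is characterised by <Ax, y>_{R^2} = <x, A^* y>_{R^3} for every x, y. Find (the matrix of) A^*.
A^* = A^T =
[[-3, 0],
 [0, -2],
 [-3, 0]]

For real matrices with standard dot products, the defining identity <Ax, y> = <x, A^* y> gives (Ax)^T y = x^T (A^*) y, i.e. x^T A^T y = x^T (A^*) y. Since this holds for all x, y, we must have A^* = A^T. Therefore
A^* =
[[-3, 0],
 [0, -2],
 [-3, 0]].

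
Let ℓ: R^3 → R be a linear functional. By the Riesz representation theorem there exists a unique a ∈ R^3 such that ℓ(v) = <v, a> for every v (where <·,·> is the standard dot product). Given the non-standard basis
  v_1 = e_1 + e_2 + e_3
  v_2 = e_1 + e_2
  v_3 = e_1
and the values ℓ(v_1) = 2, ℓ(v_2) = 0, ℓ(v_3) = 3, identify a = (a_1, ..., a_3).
a = (3, -3, 2)

Write a = (a_1, ..., a_3) in the standard basis. For each basis vector v_i, ℓ(v_i) = <v_i, a> is a linear equation in the a_j's. Collect the n equations into a matrix system V a = ℓ, where row i of V is v_i (expressed in the standard basis). Since V is invertible (lower-triangular with 1s on the diagonal, up to permutation), solve by back-substitution:
  V =
[[1, 1, 1],
 [1, 1, 0],
 [1, 0, 0]]
  V a = (2, 0, 3)
Solving gives a = (3, -3, 2).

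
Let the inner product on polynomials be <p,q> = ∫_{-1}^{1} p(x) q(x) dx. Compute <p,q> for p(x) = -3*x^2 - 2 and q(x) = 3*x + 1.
<p,q> = -6

Expand the product: p(x)·q(x) = -9*x^3 - 3*x^2 - 6*x - 2.
∫_{-1}^{1} of each monomial x^k gives [2/(k+1) if k even, 0 if k odd]. Integrating term-by-term (or equivalently evaluating the antiderivative F(x) = -9*x^4/4 - x^3 - 3*x^2 - 2*x at the endpoints):
  F(1) − F(−1) = -33/4 − (-9/4) = -6.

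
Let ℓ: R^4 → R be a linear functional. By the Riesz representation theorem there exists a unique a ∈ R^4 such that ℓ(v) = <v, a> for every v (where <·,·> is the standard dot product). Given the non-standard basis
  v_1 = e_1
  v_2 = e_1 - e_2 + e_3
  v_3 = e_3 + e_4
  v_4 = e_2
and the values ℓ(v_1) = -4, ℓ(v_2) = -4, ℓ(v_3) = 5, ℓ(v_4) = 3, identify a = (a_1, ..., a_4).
a = (-4, 3, 3, 2)

Write a = (a_1, ..., a_4) in the standard basis. For each basis vector v_i, ℓ(v_i) = <v_i, a> is a linear equation in the a_j's. Collect the n equations into a matrix system V a = ℓ, where row i of V is v_i (expressed in the standard basis). Since V is invertible (lower-triangular with 1s on the diagonal, up to permutation), solve by back-substitution:
  V =
[[1, 0, 0, 0],
 [1, -1, 1, 0],
 [0, 0, 1, 1],
 [0, 1, 0, 0]]
  V a = (-4, -4, 5, 3)
Solving gives a = (-4, 3, 3, 2).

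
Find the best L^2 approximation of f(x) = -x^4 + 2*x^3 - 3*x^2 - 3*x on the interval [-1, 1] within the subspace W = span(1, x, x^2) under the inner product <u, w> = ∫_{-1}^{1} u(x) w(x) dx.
g(x) = -27*x^2/7 - 9*x/5 + 3/35

The best approximation g ∈ W is the orthogonal projection of f onto W. Writing g = a_0 + a_1 x + a_2 x^2, the coefficients solve the normal equations G · a = b where
  G_{ij} = <φ_i, φ_j> and b_i = <f, φ_i>, with φ_0 = 1, φ_1 = x, φ_2 = x^2.
G =
  [2, 0, 2/3]
  [0, 2/3, 0]
  [2/3, 0, 2/5],
b = (-12/5, -6/5, -52/35).
Solving gives a_0 = 3/35, a_1 = -9/5, a_2 = -27/7, so
  g(x) = -27*x^2/7 - 9*x/5 + 3/35.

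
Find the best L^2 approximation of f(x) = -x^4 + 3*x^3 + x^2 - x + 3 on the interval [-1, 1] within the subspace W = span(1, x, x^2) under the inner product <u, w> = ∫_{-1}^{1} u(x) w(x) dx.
g(x) = x^2/7 + 4*x/5 + 108/35

The best approximation g ∈ W is the orthogonal projection of f onto W. Writing g = a_0 + a_1 x + a_2 x^2, the coefficients solve the normal equations G · a = b where
  G_{ij} = <φ_i, φ_j> and b_i = <f, φ_i>, with φ_0 = 1, φ_1 = x, φ_2 = x^2.
G =
  [2, 0, 2/3]
  [0, 2/3, 0]
  [2/3, 0, 2/5],
b = (94/15, 8/15, 74/35).
Solving gives a_0 = 108/35, a_1 = 4/5, a_2 = 1/7, so
  g(x) = x^2/7 + 4*x/5 + 108/35.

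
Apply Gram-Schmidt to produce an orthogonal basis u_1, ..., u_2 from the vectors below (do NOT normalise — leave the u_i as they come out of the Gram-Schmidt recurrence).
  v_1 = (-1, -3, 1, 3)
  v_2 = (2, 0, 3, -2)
Orthogonal basis:
  u_1 = (-1, -3, 1, 3)
  u_2 = (7/4, -3/4, 13/4, -5/4)

Apply the Gram-Schmidt recurrence
  u_1 = v_1
  u_i = v_i − Σ_{j<i} ((v_i · u_j) / (u_j · u_j)) · u_j.

Step by step this gives:
  u_1 = (-1, -3, 1, 3)
  u_2 = (7/4, -3/4, 13/4, -5/4)

Orthogonality check:
  u_2 · u_1 = 0 (should be 0)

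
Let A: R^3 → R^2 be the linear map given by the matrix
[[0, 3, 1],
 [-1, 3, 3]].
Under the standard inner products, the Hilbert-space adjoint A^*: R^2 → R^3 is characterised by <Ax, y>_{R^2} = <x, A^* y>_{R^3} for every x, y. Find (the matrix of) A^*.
A^* = A^T =
[[0, -1],
 [3, 3],
 [1, 3]]

For real matrices with standard dot products, the defining identity <Ax, y> = <x, A^* y> gives (Ax)^T y = x^T (A^*) y, i.e. x^T A^T y = x^T (A^*) y. Since this holds for all x, y, we must have A^* = A^T. Therefore
A^* =
[[0, -1],
 [3, 3],
 [1, 3]].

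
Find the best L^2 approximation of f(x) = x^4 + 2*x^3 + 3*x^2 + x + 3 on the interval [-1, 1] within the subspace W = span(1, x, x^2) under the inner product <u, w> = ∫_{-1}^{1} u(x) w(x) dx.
g(x) = 27*x^2/7 + 11*x/5 + 102/35

The best approximation g ∈ W is the orthogonal projection of f onto W. Writing g = a_0 + a_1 x + a_2 x^2, the coefficients solve the normal equations G · a = b where
  G_{ij} = <φ_i, φ_j> and b_i = <f, φ_i>, with φ_0 = 1, φ_1 = x, φ_2 = x^2.
G =
  [2, 0, 2/3]
  [0, 2/3, 0]
  [2/3, 0, 2/5],
b = (42/5, 22/15, 122/35).
Solving gives a_0 = 102/35, a_1 = 11/5, a_2 = 27/7, so
  g(x) = 27*x^2/7 + 11*x/5 + 102/35.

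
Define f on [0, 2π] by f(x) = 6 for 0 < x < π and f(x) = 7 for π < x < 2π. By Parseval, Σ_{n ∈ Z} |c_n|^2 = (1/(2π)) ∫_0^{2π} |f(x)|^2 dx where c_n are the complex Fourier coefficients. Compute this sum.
Σ |c_n|^2 = 85/2

Parseval equates the L^2 energy of f (normalised by 1/(2π)) with the ℓ^2 sum of its Fourier coefficients: (1/(2π)) ∫_0^{2π} |f|^2 = Σ |c_n|^2.
Compute the left side: (1/(2π)) [∫_0^π 6^2 dx + ∫_π^{2π} 7^2 dx] = (1/(2π)) · (36π + 49π) = (36 + 49)/2 = 85/2.
So Σ_{n ∈ Z} |c_n|^2 = 85/2.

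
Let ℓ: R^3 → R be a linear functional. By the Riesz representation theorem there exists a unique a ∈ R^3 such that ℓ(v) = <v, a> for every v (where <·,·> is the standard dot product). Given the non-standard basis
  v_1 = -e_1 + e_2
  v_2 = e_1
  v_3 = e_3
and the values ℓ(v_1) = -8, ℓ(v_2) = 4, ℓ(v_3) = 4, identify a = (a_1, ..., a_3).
a = (4, -4, 4)

Write a = (a_1, ..., a_3) in the standard basis. For each basis vector v_i, ℓ(v_i) = <v_i, a> is a linear equation in the a_j's. Collect the n equations into a matrix system V a = ℓ, where row i of V is v_i (expressed in the standard basis). Since V is invertible (lower-triangular with 1s on the diagonal, up to permutation), solve by back-substitution:
  V =
[[-1, 1, 0],
 [1, 0, 0],
 [0, 0, 1]]
  V a = (-8, 4, 4)
Solving gives a = (4, -4, 4).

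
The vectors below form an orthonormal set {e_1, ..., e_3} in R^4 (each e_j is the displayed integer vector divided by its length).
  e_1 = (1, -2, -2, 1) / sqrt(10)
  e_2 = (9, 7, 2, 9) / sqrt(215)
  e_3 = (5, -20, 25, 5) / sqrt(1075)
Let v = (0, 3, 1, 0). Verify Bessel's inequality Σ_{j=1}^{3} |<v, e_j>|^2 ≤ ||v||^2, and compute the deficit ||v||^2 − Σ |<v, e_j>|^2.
Σ |<v, e_j>|^2 = 10; ||v||^2 = 10; deficit = 0

Write each e_j = u_j / sqrt(<u_j, u_j>) where u_j is the displayed integer vector. Then <v, e_j> = <v, u_j> / sqrt(<u_j, u_j>), so |<v, e_j>|^2 = <v, u_j>^2 / <u_j, u_j>.
Coefficients: <v, e_1> = -8/sqrt(10), <v, e_2> = 23/sqrt(215), <v, e_3> = -35/sqrt(1075).
Square and sum: Σ |<v, e_j>|^2 = 10.
Compute ||v||^2 = v·v = 10.
Deficit = 10 − 10 = 0 ≥ 0, confirming Bessel's inequality. (The deficit equals ||v − Σ <v,e_j> e_j||^2, the squared distance from v to span{e_j}.)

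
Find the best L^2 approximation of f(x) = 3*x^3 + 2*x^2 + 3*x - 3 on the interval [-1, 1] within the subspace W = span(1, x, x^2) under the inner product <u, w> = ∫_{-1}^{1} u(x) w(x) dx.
g(x) = 2*x^2 + 24*x/5 - 3

The best approximation g ∈ W is the orthogonal projection of f onto W. Writing g = a_0 + a_1 x + a_2 x^2, the coefficients solve the normal equations G · a = b where
  G_{ij} = <φ_i, φ_j> and b_i = <f, φ_i>, with φ_0 = 1, φ_1 = x, φ_2 = x^2.
G =
  [2, 0, 2/3]
  [0, 2/3, 0]
  [2/3, 0, 2/5],
b = (-14/3, 16/5, -6/5).
Solving gives a_0 = -3, a_1 = 24/5, a_2 = 2, so
  g(x) = 2*x^2 + 24*x/5 - 3.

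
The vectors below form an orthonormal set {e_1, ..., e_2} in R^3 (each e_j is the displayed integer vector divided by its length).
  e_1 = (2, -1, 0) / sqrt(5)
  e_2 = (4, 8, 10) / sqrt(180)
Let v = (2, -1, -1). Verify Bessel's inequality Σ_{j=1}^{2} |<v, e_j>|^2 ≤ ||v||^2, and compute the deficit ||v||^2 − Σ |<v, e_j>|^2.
Σ |<v, e_j>|^2 = 50/9; ||v||^2 = 6; deficit = 4/9

Write each e_j = u_j / sqrt(<u_j, u_j>) where u_j is the displayed integer vector. Then <v, e_j> = <v, u_j> / sqrt(<u_j, u_j>), so |<v, e_j>|^2 = <v, u_j>^2 / <u_j, u_j>.
Coefficients: <v, e_1> = 5/sqrt(5), <v, e_2> = -10/sqrt(180).
Square and sum: Σ |<v, e_j>|^2 = 50/9.
Compute ||v||^2 = v·v = 6.
Deficit = 6 − 50/9 = 4/9 ≥ 0, confirming Bessel's inequality. (The deficit equals ||v − Σ <v,e_j> e_j||^2, the squared distance from v to span{e_j}.)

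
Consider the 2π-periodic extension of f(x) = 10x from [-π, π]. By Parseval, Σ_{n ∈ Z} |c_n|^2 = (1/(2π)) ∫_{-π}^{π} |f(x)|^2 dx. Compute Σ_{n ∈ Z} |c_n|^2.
Σ |c_n|^2 = 100π^2/3

Expand and integrate term by term over [-π, π]:
  ∫ (10x)^2 dx = 100·(2π^3/3); ∫ 2·10·(0)·x dx = 0 (odd integrand); ∫ 0^2 dx = 0·2π.
So (1/(2π)) ∫_{-π}^{π} (10x)^2 dx = 100π^2/3 + 0 = 100π^2/3.
Parseval ⇒ Σ |c_n|^2 = 100π^2/3.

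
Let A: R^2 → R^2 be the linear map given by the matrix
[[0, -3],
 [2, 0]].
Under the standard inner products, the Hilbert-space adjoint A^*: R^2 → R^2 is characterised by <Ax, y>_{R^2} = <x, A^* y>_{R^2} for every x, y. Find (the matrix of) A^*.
A^* = A^T =
[[0, 2],
 [-3, 0]]

For real matrices with standard dot products, the defining identity <Ax, y> = <x, A^* y> gives (Ax)^T y = x^T (A^*) y, i.e. x^T A^T y = x^T (A^*) y. Since this holds for all x, y, we must have A^* = A^T. Therefore
A^* =
[[0, 2],
 [-3, 0]].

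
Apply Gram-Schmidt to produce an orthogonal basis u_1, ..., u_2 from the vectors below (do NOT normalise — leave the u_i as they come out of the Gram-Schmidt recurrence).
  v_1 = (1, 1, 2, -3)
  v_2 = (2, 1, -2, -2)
Orthogonal basis:
  u_1 = (1, 1, 2, -3)
  u_2 = (5/3, 2/3, -8/3, -1)

Apply the Gram-Schmidt recurrence
  u_1 = v_1
  u_i = v_i − Σ_{j<i} ((v_i · u_j) / (u_j · u_j)) · u_j.

Step by step this gives:
  u_1 = (1, 1, 2, -3)
  u_2 = (5/3, 2/3, -8/3, -1)

Orthogonality check:
  u_2 · u_1 = 0 (should be 0)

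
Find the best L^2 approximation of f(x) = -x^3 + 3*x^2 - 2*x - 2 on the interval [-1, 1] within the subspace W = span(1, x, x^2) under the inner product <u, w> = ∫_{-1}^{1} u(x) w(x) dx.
g(x) = 3*x^2 - 13*x/5 - 2

The best approximation g ∈ W is the orthogonal projection of f onto W. Writing g = a_0 + a_1 x + a_2 x^2, the coefficients solve the normal equations G · a = b where
  G_{ij} = <φ_i, φ_j> and b_i = <f, φ_i>, with φ_0 = 1, φ_1 = x, φ_2 = x^2.
G =
  [2, 0, 2/3]
  [0, 2/3, 0]
  [2/3, 0, 2/5],
b = (-2, -26/15, -2/15).
Solving gives a_0 = -2, a_1 = -13/5, a_2 = 3, so
  g(x) = 3*x^2 - 13*x/5 - 2.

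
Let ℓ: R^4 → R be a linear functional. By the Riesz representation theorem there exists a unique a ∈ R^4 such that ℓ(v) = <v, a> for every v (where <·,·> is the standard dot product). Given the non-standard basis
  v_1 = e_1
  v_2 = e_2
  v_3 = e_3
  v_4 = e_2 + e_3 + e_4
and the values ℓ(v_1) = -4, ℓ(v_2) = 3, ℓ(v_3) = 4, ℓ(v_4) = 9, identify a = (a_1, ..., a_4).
a = (-4, 3, 4, 2)

Write a = (a_1, ..., a_4) in the standard basis. For each basis vector v_i, ℓ(v_i) = <v_i, a> is a linear equation in the a_j's. Collect the n equations into a matrix system V a = ℓ, where row i of V is v_i (expressed in the standard basis). Since V is invertible (lower-triangular with 1s on the diagonal, up to permutation), solve by back-substitution:
  V =
[[1, 0, 0, 0],
 [0, 1, 0, 0],
 [0, 0, 1, 0],
 [0, 1, 1, 1]]
  V a = (-4, 3, 4, 9)
Solving gives a = (-4, 3, 4, 2).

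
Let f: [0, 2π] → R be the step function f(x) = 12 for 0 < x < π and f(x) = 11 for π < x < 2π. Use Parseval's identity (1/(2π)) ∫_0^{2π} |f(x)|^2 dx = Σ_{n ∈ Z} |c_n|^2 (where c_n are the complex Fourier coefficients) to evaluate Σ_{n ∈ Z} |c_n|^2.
Σ |c_n|^2 = 265/2

Parseval equates the L^2 energy of f (normalised by 1/(2π)) with the ℓ^2 sum of its Fourier coefficients: (1/(2π)) ∫_0^{2π} |f|^2 = Σ |c_n|^2.
Compute the left side: (1/(2π)) [∫_0^π 12^2 dx + ∫_π^{2π} 11^2 dx] = (1/(2π)) · (144π + 121π) = (144 + 121)/2 = 265/2.
So Σ_{n ∈ Z} |c_n|^2 = 265/2.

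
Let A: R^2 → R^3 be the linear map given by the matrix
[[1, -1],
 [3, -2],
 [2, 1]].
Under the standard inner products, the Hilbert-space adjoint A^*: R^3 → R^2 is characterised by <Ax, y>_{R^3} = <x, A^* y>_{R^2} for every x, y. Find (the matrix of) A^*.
A^* = A^T =
[[1, 3, 2],
 [-1, -2, 1]]

For real matrices with standard dot products, the defining identity <Ax, y> = <x, A^* y> gives (Ax)^T y = x^T (A^*) y, i.e. x^T A^T y = x^T (A^*) y. Since this holds for all x, y, we must have A^* = A^T. Therefore
A^* =
[[1, 3, 2],
 [-1, -2, 1]].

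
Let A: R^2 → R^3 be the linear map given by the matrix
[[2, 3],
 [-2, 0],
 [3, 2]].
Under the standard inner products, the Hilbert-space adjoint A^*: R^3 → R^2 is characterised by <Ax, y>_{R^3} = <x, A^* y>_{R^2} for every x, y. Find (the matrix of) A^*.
A^* = A^T =
[[2, -2, 3],
 [3, 0, 2]]

For real matrices with standard dot products, the defining identity <Ax, y> = <x, A^* y> gives (Ax)^T y = x^T (A^*) y, i.e. x^T A^T y = x^T (A^*) y. Since this holds for all x, y, we must have A^* = A^T. Therefore
A^* =
[[2, -2, 3],
 [3, 0, 2]].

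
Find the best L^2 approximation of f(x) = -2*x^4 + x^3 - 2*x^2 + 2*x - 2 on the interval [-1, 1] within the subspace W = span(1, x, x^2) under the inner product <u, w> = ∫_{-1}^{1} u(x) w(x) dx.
g(x) = -26*x^2/7 + 13*x/5 - 64/35

The best approximation g ∈ W is the orthogonal projection of f onto W. Writing g = a_0 + a_1 x + a_2 x^2, the coefficients solve the normal equations G · a = b where
  G_{ij} = <φ_i, φ_j> and b_i = <f, φ_i>, with φ_0 = 1, φ_1 = x, φ_2 = x^2.
G =
  [2, 0, 2/3]
  [0, 2/3, 0]
  [2/3, 0, 2/5],
b = (-92/15, 26/15, -284/105).
Solving gives a_0 = -64/35, a_1 = 13/5, a_2 = -26/7, so
  g(x) = -26*x^2/7 + 13*x/5 - 64/35.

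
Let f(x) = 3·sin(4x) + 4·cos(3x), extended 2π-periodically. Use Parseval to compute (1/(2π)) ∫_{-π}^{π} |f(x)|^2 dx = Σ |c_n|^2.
Σ |c_n|^2 = 25/2

Expand |f|^2 and use orthogonality of {sin(nx), cos(mx)} on [-π, π]:
  ∫_{-π}^{π} sin(nx)^2 dx = π, ∫ cos(mx)^2 dx = π, and cross terms integrate to 0.
So ∫_{-π}^{π} f(x)^2 dx = 3^2 · π + 4^2 · π = (9 + 16)π.
Divide by 2π: (9 + 16)/2 = 25/2.
By Parseval, this equals Σ |c_n|^2.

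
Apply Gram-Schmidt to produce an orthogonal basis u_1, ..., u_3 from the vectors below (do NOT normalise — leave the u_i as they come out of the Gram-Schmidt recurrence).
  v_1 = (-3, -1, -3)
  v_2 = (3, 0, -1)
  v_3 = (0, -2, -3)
Orthogonal basis:
  u_1 = (-3, -1, -3)
  u_2 = (39/19, -6/19, -37/19)
  u_3 = (15/154, -90/77, 45/154)

Apply the Gram-Schmidt recurrence
  u_1 = v_1
  u_i = v_i − Σ_{j<i} ((v_i · u_j) / (u_j · u_j)) · u_j.

Step by step this gives:
  u_1 = (-3, -1, -3)
  u_2 = (39/19, -6/19, -37/19)
  u_3 = (15/154, -90/77, 45/154)

Orthogonality check:
  u_2 · u_1 = 0 (should be 0)
  u_3 · u_1 = 0 (should be 0)
  u_3 · u_2 = 0 (should be 0)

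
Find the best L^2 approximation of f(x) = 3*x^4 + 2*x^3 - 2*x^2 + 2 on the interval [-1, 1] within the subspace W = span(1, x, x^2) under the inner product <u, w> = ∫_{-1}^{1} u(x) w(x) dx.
g(x) = 4*x^2/7 + 6*x/5 + 61/35

The best approximation g ∈ W is the orthogonal projection of f onto W. Writing g = a_0 + a_1 x + a_2 x^2, the coefficients solve the normal equations G · a = b where
  G_{ij} = <φ_i, φ_j> and b_i = <f, φ_i>, with φ_0 = 1, φ_1 = x, φ_2 = x^2.
G =
  [2, 0, 2/3]
  [0, 2/3, 0]
  [2/3, 0, 2/5],
b = (58/15, 4/5, 146/105).
Solving gives a_0 = 61/35, a_1 = 6/5, a_2 = 4/7, so
  g(x) = 4*x^2/7 + 6*x/5 + 61/35.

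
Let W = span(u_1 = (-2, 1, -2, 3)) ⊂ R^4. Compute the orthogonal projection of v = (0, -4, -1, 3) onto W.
proj_W(v) = (-7/9, 7/18, -7/9, 7/6)

Set up U = [u_1 | ... | u_1] ∈ R^(4×1). The projector onto W = col(U) is P = U (U^T U)^(-1) U^T.
Compute U^T U =
  [18],
and U^T v = (7).
Solve U^T U · c = U^T v for the coefficients: c = (7/18). The projection is proj_W(v) = U c.
Check: (v - proj_W(v)) · u_1 = 0  (should be 0).
Result: proj_W(v) = (-7/9, 7/18, -7/9, 7/6).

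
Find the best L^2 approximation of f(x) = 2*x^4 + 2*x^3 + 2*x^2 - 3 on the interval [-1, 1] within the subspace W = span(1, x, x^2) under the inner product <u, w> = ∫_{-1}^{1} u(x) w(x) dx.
g(x) = 26*x^2/7 + 6*x/5 - 111/35

The best approximation g ∈ W is the orthogonal projection of f onto W. Writing g = a_0 + a_1 x + a_2 x^2, the coefficients solve the normal equations G · a = b where
  G_{ij} = <φ_i, φ_j> and b_i = <f, φ_i>, with φ_0 = 1, φ_1 = x, φ_2 = x^2.
G =
  [2, 0, 2/3]
  [0, 2/3, 0]
  [2/3, 0, 2/5],
b = (-58/15, 4/5, -22/35).
Solving gives a_0 = -111/35, a_1 = 6/5, a_2 = 26/7, so
  g(x) = 26*x^2/7 + 6*x/5 - 111/35.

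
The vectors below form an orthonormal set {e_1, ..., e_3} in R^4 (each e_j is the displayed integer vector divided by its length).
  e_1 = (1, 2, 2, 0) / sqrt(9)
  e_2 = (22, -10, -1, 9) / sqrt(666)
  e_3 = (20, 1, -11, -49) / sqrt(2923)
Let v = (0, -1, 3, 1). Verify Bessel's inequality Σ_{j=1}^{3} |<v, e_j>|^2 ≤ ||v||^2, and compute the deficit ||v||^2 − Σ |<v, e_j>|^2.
Σ |<v, e_j>|^2 = 357/79; ||v||^2 = 11; deficit = 512/79

Write each e_j = u_j / sqrt(<u_j, u_j>) where u_j is the displayed integer vector. Then <v, e_j> = <v, u_j> / sqrt(<u_j, u_j>), so |<v, e_j>|^2 = <v, u_j>^2 / <u_j, u_j>.
Coefficients: <v, e_1> = 4/sqrt(9), <v, e_2> = 16/sqrt(666), <v, e_3> = -83/sqrt(2923).
Square and sum: Σ |<v, e_j>|^2 = 357/79.
Compute ||v||^2 = v·v = 11.
Deficit = 11 − 357/79 = 512/79 ≥ 0, confirming Bessel's inequality. (The deficit equals ||v − Σ <v,e_j> e_j||^2, the squared distance from v to span{e_j}.)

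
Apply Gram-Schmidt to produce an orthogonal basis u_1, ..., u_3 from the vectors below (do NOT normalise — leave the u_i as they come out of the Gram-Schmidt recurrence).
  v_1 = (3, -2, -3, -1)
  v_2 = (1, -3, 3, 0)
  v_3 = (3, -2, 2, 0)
Orthogonal basis:
  u_1 = (3, -2, -3, -1)
  u_2 = (1, -3, 3, 0)
  u_3 = (567/437, 427/437, 238/437, 7/23)

Apply the Gram-Schmidt recurrence
  u_1 = v_1
  u_i = v_i − Σ_{j<i} ((v_i · u_j) / (u_j · u_j)) · u_j.

Step by step this gives:
  u_1 = (3, -2, -3, -1)
  u_2 = (1, -3, 3, 0)
  u_3 = (567/437, 427/437, 238/437, 7/23)

Orthogonality check:
  u_2 · u_1 = 0 (should be 0)
  u_3 · u_1 = 0 (should be 0)
  u_3 · u_2 = 0 (should be 0)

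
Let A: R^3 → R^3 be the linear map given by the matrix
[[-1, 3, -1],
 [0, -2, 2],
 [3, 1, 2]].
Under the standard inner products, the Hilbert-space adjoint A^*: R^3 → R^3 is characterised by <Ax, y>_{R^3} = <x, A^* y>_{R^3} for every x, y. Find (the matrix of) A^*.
A^* = A^T =
[[-1, 0, 3],
 [3, -2, 1],
 [-1, 2, 2]]

For real matrices with standard dot products, the defining identity <Ax, y> = <x, A^* y> gives (Ax)^T y = x^T (A^*) y, i.e. x^T A^T y = x^T (A^*) y. Since this holds for all x, y, we must have A^* = A^T. Therefore
A^* =
[[-1, 0, 3],
 [3, -2, 1],
 [-1, 2, 2]].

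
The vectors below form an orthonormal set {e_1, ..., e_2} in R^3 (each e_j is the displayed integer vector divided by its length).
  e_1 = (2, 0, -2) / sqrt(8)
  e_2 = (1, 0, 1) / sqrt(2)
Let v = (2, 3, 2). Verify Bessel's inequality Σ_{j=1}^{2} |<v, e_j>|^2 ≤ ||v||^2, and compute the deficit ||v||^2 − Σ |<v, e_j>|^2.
Σ |<v, e_j>|^2 = 8; ||v||^2 = 17; deficit = 9

Write each e_j = u_j / sqrt(<u_j, u_j>) where u_j is the displayed integer vector. Then <v, e_j> = <v, u_j> / sqrt(<u_j, u_j>), so |<v, e_j>|^2 = <v, u_j>^2 / <u_j, u_j>.
Coefficients: <v, e_1> = 0/sqrt(8), <v, e_2> = 4/sqrt(2).
Square and sum: Σ |<v, e_j>|^2 = 8.
Compute ||v||^2 = v·v = 17.
Deficit = 17 − 8 = 9 ≥ 0, confirming Bessel's inequality. (The deficit equals ||v − Σ <v,e_j> e_j||^2, the squared distance from v to span{e_j}.)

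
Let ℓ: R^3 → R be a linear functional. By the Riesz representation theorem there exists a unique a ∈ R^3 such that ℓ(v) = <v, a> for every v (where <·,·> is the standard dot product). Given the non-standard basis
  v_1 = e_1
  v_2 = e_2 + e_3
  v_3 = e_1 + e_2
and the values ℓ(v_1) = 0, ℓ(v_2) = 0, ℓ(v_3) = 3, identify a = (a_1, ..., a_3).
a = (0, 3, -3)

Write a = (a_1, ..., a_3) in the standard basis. For each basis vector v_i, ℓ(v_i) = <v_i, a> is a linear equation in the a_j's. Collect the n equations into a matrix system V a = ℓ, where row i of V is v_i (expressed in the standard basis). Since V is invertible (lower-triangular with 1s on the diagonal, up to permutation), solve by back-substitution:
  V =
[[1, 0, 0],
 [0, 1, 1],
 [1, 1, 0]]
  V a = (0, 0, 3)
Solving gives a = (0, 3, -3).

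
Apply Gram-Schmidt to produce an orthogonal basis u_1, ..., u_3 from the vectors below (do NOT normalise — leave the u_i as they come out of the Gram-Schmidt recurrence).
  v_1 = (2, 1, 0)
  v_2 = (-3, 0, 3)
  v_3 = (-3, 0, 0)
Orthogonal basis:
  u_1 = (2, 1, 0)
  u_2 = (-3/5, 6/5, 3)
  u_3 = (-1/2, 1, -1/2)

Apply the Gram-Schmidt recurrence
  u_1 = v_1
  u_i = v_i − Σ_{j<i} ((v_i · u_j) / (u_j · u_j)) · u_j.

Step by step this gives:
  u_1 = (2, 1, 0)
  u_2 = (-3/5, 6/5, 3)
  u_3 = (-1/2, 1, -1/2)

Orthogonality check:
  u_2 · u_1 = 0 (should be 0)
  u_3 · u_1 = 0 (should be 0)
  u_3 · u_2 = 0 (should be 0)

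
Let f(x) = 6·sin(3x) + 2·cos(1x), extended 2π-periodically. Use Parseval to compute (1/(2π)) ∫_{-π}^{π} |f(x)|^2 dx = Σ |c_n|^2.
Σ |c_n|^2 = 20

Expand |f|^2 and use orthogonality of {sin(nx), cos(mx)} on [-π, π]:
  ∫_{-π}^{π} sin(nx)^2 dx = π, ∫ cos(mx)^2 dx = π, and cross terms integrate to 0.
So ∫_{-π}^{π} f(x)^2 dx = 6^2 · π + 2^2 · π = (36 + 4)π.
Divide by 2π: (36 + 4)/2 = 20.
By Parseval, this equals Σ |c_n|^2.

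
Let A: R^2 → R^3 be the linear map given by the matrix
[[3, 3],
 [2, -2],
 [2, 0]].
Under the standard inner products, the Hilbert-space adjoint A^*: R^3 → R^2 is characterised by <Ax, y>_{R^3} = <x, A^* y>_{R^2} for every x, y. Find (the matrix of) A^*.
A^* = A^T =
[[3, 2, 2],
 [3, -2, 0]]

For real matrices with standard dot products, the defining identity <Ax, y> = <x, A^* y> gives (Ax)^T y = x^T (A^*) y, i.e. x^T A^T y = x^T (A^*) y. Since this holds for all x, y, we must have A^* = A^T. Therefore
A^* =
[[3, 2, 2],
 [3, -2, 0]].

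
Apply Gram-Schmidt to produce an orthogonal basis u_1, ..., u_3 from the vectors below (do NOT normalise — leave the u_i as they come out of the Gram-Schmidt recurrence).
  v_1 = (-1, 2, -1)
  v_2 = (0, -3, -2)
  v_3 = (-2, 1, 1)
Orthogonal basis:
  u_1 = (-1, 2, -1)
  u_2 = (-2/3, -5/3, -8/3)
  u_3 = (-105/62, -15/31, 45/62)

Apply the Gram-Schmidt recurrence
  u_1 = v_1
  u_i = v_i − Σ_{j<i} ((v_i · u_j) / (u_j · u_j)) · u_j.

Step by step this gives:
  u_1 = (-1, 2, -1)
  u_2 = (-2/3, -5/3, -8/3)
  u_3 = (-105/62, -15/31, 45/62)

Orthogonality check:
  u_2 · u_1 = 0 (should be 0)
  u_3 · u_1 = 0 (should be 0)
  u_3 · u_2 = 0 (should be 0)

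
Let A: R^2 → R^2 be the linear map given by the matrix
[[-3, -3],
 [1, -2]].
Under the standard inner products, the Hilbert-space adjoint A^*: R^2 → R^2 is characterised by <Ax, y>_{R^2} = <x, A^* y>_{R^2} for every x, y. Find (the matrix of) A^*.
A^* = A^T =
[[-3, 1],
 [-3, -2]]

For real matrices with standard dot products, the defining identity <Ax, y> = <x, A^* y> gives (Ax)^T y = x^T (A^*) y, i.e. x^T A^T y = x^T (A^*) y. Since this holds for all x, y, we must have A^* = A^T. Therefore
A^* =
[[-3, 1],
 [-3, -2]].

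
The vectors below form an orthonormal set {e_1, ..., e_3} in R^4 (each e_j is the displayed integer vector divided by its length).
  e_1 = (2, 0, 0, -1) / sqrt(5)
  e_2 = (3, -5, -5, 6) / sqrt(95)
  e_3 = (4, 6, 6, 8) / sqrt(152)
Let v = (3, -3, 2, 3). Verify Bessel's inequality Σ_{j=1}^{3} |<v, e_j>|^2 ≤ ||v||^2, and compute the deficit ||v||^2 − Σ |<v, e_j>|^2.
Σ |<v, e_j>|^2 = 37/2; ||v||^2 = 31; deficit = 25/2

Write each e_j = u_j / sqrt(<u_j, u_j>) where u_j is the displayed integer vector. Then <v, e_j> = <v, u_j> / sqrt(<u_j, u_j>), so |<v, e_j>|^2 = <v, u_j>^2 / <u_j, u_j>.
Coefficients: <v, e_1> = 3/sqrt(5), <v, e_2> = 32/sqrt(95), <v, e_3> = 30/sqrt(152).
Square and sum: Σ |<v, e_j>|^2 = 37/2.
Compute ||v||^2 = v·v = 31.
Deficit = 31 − 37/2 = 25/2 ≥ 0, confirming Bessel's inequality. (The deficit equals ||v − Σ <v,e_j> e_j||^2, the squared distance from v to span{e_j}.)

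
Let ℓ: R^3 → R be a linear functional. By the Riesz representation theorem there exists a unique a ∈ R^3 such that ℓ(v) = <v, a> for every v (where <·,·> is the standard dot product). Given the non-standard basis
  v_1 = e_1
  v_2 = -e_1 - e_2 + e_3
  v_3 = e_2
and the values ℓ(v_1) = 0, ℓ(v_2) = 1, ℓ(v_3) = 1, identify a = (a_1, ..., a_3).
a = (0, 1, 2)

Write a = (a_1, ..., a_3) in the standard basis. For each basis vector v_i, ℓ(v_i) = <v_i, a> is a linear equation in the a_j's. Collect the n equations into a matrix system V a = ℓ, where row i of V is v_i (expressed in the standard basis). Since V is invertible (lower-triangular with 1s on the diagonal, up to permutation), solve by back-substitution:
  V =
[[1, 0, 0],
 [-1, -1, 1],
 [0, 1, 0]]
  V a = (0, 1, 1)
Solving gives a = (0, 1, 2).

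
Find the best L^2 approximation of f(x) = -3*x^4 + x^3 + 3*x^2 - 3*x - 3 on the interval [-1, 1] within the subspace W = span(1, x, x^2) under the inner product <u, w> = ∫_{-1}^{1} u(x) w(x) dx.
g(x) = 3*x^2/7 - 12*x/5 - 96/35

The best approximation g ∈ W is the orthogonal projection of f onto W. Writing g = a_0 + a_1 x + a_2 x^2, the coefficients solve the normal equations G · a = b where
  G_{ij} = <φ_i, φ_j> and b_i = <f, φ_i>, with φ_0 = 1, φ_1 = x, φ_2 = x^2.
G =
  [2, 0, 2/3]
  [0, 2/3, 0]
  [2/3, 0, 2/5],
b = (-26/5, -8/5, -58/35).
Solving gives a_0 = -96/35, a_1 = -12/5, a_2 = 3/7, so
  g(x) = 3*x^2/7 - 12*x/5 - 96/35.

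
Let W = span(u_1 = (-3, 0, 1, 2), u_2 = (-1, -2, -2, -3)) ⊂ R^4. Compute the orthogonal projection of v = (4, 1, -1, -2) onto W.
proj_W(v) = (945/227, 114/227, -182/227, -421/227)

Set up U = [u_1 | ... | u_2] ∈ R^(4×2). The projector onto W = col(U) is P = U (U^T U)^(-1) U^T.
Compute U^T U =
  [14, -5]
  [-5, 18],
and U^T v = (-17, 2).
Solve U^T U · c = U^T v for the coefficients: c = (-296/227, -57/227). The projection is proj_W(v) = U c.
Check: (v - proj_W(v)) · u_1 = 0  (should be 0).
Check: (v - proj_W(v)) · u_2 = 0  (should be 0).
Result: proj_W(v) = (945/227, 114/227, -182/227, -421/227).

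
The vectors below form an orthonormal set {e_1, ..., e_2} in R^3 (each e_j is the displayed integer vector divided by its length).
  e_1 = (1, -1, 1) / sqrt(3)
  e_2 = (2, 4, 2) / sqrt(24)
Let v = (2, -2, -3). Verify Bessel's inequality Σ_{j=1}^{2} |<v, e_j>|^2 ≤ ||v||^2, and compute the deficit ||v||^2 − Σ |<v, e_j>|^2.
Σ |<v, e_j>|^2 = 9/2; ||v||^2 = 17; deficit = 25/2

Write each e_j = u_j / sqrt(<u_j, u_j>) where u_j is the displayed integer vector. Then <v, e_j> = <v, u_j> / sqrt(<u_j, u_j>), so |<v, e_j>|^2 = <v, u_j>^2 / <u_j, u_j>.
Coefficients: <v, e_1> = 1/sqrt(3), <v, e_2> = -10/sqrt(24).
Square and sum: Σ |<v, e_j>|^2 = 9/2.
Compute ||v||^2 = v·v = 17.
Deficit = 17 − 9/2 = 25/2 ≥ 0, confirming Bessel's inequality. (The deficit equals ||v − Σ <v,e_j> e_j||^2, the squared distance from v to span{e_j}.)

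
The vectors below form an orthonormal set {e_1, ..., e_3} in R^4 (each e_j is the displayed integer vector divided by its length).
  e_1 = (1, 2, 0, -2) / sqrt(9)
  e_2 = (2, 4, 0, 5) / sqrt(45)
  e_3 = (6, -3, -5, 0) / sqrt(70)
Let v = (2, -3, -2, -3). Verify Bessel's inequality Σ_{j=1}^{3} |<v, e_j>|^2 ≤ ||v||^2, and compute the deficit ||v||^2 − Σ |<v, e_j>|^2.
Σ |<v, e_j>|^2 = 363/14; ||v||^2 = 26; deficit = 1/14

Write each e_j = u_j / sqrt(<u_j, u_j>) where u_j is the displayed integer vector. Then <v, e_j> = <v, u_j> / sqrt(<u_j, u_j>), so |<v, e_j>|^2 = <v, u_j>^2 / <u_j, u_j>.
Coefficients: <v, e_1> = 2/sqrt(9), <v, e_2> = -23/sqrt(45), <v, e_3> = 31/sqrt(70).
Square and sum: Σ |<v, e_j>|^2 = 363/14.
Compute ||v||^2 = v·v = 26.
Deficit = 26 − 363/14 = 1/14 ≥ 0, confirming Bessel's inequality. (The deficit equals ||v − Σ <v,e_j> e_j||^2, the squared distance from v to span{e_j}.)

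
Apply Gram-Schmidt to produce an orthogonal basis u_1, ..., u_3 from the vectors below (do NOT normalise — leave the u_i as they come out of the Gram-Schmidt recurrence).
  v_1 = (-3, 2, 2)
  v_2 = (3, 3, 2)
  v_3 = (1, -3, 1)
Orthogonal basis:
  u_1 = (-3, 2, 2)
  u_2 = (54/17, 49/17, 32/17)
  u_3 = (106/373, -636/373, 795/373)

Apply the Gram-Schmidt recurrence
  u_1 = v_1
  u_i = v_i − Σ_{j<i} ((v_i · u_j) / (u_j · u_j)) · u_j.

Step by step this gives:
  u_1 = (-3, 2, 2)
  u_2 = (54/17, 49/17, 32/17)
  u_3 = (106/373, -636/373, 795/373)

Orthogonality check:
  u_2 · u_1 = 0 (should be 0)
  u_3 · u_1 = 0 (should be 0)
  u_3 · u_2 = 0 (should be 0)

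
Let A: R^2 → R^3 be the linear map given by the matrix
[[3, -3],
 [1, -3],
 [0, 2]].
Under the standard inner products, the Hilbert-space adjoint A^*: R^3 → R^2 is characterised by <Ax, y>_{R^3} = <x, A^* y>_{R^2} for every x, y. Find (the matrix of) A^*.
A^* = A^T =
[[3, 1, 0],
 [-3, -3, 2]]

For real matrices with standard dot products, the defining identity <Ax, y> = <x, A^* y> gives (Ax)^T y = x^T (A^*) y, i.e. x^T A^T y = x^T (A^*) y. Since this holds for all x, y, we must have A^* = A^T. Therefore
A^* =
[[3, 1, 0],
 [-3, -3, 2]].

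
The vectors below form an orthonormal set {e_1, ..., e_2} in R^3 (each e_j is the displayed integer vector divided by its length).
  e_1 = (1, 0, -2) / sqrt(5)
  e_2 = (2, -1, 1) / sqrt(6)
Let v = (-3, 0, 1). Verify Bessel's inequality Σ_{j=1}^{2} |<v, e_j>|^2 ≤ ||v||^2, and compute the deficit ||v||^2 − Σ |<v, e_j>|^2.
Σ |<v, e_j>|^2 = 55/6; ||v||^2 = 10; deficit = 5/6

Write each e_j = u_j / sqrt(<u_j, u_j>) where u_j is the displayed integer vector. Then <v, e_j> = <v, u_j> / sqrt(<u_j, u_j>), so |<v, e_j>|^2 = <v, u_j>^2 / <u_j, u_j>.
Coefficients: <v, e_1> = -5/sqrt(5), <v, e_2> = -5/sqrt(6).
Square and sum: Σ |<v, e_j>|^2 = 55/6.
Compute ||v||^2 = v·v = 10.
Deficit = 10 − 55/6 = 5/6 ≥ 0, confirming Bessel's inequality. (The deficit equals ||v − Σ <v,e_j> e_j||^2, the squared distance from v to span{e_j}.)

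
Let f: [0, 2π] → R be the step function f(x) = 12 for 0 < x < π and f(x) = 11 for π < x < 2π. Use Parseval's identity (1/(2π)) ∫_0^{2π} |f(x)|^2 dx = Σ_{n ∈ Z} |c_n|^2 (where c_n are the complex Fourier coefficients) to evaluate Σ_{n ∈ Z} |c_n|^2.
Σ |c_n|^2 = 265/2

Parseval equates the L^2 energy of f (normalised by 1/(2π)) with the ℓ^2 sum of its Fourier coefficients: (1/(2π)) ∫_0^{2π} |f|^2 = Σ |c_n|^2.
Compute the left side: (1/(2π)) [∫_0^π 12^2 dx + ∫_π^{2π} 11^2 dx] = (1/(2π)) · (144π + 121π) = (144 + 121)/2 = 265/2.
So Σ_{n ∈ Z} |c_n|^2 = 265/2.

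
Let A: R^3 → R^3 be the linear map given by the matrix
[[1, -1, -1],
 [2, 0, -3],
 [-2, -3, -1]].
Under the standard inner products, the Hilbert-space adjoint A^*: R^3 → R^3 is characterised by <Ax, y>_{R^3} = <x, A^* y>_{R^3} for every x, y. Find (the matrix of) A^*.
A^* = A^T =
[[1, 2, -2],
 [-1, 0, -3],
 [-1, -3, -1]]

For real matrices with standard dot products, the defining identity <Ax, y> = <x, A^* y> gives (Ax)^T y = x^T (A^*) y, i.e. x^T A^T y = x^T (A^*) y. Since this holds for all x, y, we must have A^* = A^T. Therefore
A^* =
[[1, 2, -2],
 [-1, 0, -3],
 [-1, -3, -1]].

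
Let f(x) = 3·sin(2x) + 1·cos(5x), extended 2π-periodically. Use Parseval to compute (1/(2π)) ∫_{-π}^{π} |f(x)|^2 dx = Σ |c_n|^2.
Σ |c_n|^2 = 5

Expand |f|^2 and use orthogonality of {sin(nx), cos(mx)} on [-π, π]:
  ∫_{-π}^{π} sin(nx)^2 dx = π, ∫ cos(mx)^2 dx = π, and cross terms integrate to 0.
So ∫_{-π}^{π} f(x)^2 dx = 3^2 · π + 1^2 · π = (9 + 1)π.
Divide by 2π: (9 + 1)/2 = 5.
By Parseval, this equals Σ |c_n|^2.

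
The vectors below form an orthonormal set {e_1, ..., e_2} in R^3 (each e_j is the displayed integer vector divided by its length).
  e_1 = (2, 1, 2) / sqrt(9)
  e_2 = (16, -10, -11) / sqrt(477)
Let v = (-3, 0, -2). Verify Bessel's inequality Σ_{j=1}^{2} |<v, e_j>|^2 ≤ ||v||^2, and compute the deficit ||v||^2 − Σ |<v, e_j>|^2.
Σ |<v, e_j>|^2 = 664/53; ||v||^2 = 13; deficit = 25/53

Write each e_j = u_j / sqrt(<u_j, u_j>) where u_j is the displayed integer vector. Then <v, e_j> = <v, u_j> / sqrt(<u_j, u_j>), so |<v, e_j>|^2 = <v, u_j>^2 / <u_j, u_j>.
Coefficients: <v, e_1> = -10/sqrt(9), <v, e_2> = -26/sqrt(477).
Square and sum: Σ |<v, e_j>|^2 = 664/53.
Compute ||v||^2 = v·v = 13.
Deficit = 13 − 664/53 = 25/53 ≥ 0, confirming Bessel's inequality. (The deficit equals ||v − Σ <v,e_j> e_j||^2, the squared distance from v to span{e_j}.)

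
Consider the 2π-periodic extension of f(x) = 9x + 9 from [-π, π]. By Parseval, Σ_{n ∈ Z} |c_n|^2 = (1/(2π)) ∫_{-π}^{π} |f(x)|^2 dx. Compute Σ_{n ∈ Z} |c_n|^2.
Σ |c_n|^2 = 27π^2 + 81

Expand and integrate term by term over [-π, π]:
  ∫ (9x)^2 dx = 81·(2π^3/3); ∫ 2·9·(9)·x dx = 0 (odd integrand); ∫ 9^2 dx = 81·2π.
So (1/(2π)) ∫_{-π}^{π} (9x + 9)^2 dx = 81π^2/3 + 81 = 27π^2 + 81.
Parseval ⇒ Σ |c_n|^2 = 27π^2 + 81.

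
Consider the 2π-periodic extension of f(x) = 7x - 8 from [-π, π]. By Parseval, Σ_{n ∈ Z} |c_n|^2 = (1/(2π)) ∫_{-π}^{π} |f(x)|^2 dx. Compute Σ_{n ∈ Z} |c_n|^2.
Σ |c_n|^2 = 49π^2/3 + 64

Expand and integrate term by term over [-π, π]:
  ∫ (7x)^2 dx = 49·(2π^3/3); ∫ 2·7·(-8)·x dx = 0 (odd integrand); ∫ (-8)^2 dx = 64·2π.
So (1/(2π)) ∫_{-π}^{π} (7x - 8)^2 dx = 49π^2/3 + 64 = 49π^2/3 + 64.
Parseval ⇒ Σ |c_n|^2 = 49π^2/3 + 64.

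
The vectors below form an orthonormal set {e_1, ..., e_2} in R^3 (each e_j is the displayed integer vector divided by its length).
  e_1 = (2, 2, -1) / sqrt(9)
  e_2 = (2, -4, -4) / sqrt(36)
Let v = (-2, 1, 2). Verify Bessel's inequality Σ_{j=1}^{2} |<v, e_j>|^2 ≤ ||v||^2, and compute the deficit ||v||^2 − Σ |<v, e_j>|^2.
Σ |<v, e_j>|^2 = 80/9; ||v||^2 = 9; deficit = 1/9

Write each e_j = u_j / sqrt(<u_j, u_j>) where u_j is the displayed integer vector. Then <v, e_j> = <v, u_j> / sqrt(<u_j, u_j>), so |<v, e_j>|^2 = <v, u_j>^2 / <u_j, u_j>.
Coefficients: <v, e_1> = -4/sqrt(9), <v, e_2> = -16/sqrt(36).
Square and sum: Σ |<v, e_j>|^2 = 80/9.
Compute ||v||^2 = v·v = 9.
Deficit = 9 − 80/9 = 1/9 ≥ 0, confirming Bessel's inequality. (The deficit equals ||v − Σ <v,e_j> e_j||^2, the squared distance from v to span{e_j}.)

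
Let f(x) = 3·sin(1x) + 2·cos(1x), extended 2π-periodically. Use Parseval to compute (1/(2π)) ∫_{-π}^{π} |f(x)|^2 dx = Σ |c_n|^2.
Σ |c_n|^2 = 13/2

Expand |f|^2 and use orthogonality of {sin(nx), cos(mx)} on [-π, π]:
  ∫_{-π}^{π} sin(nx)^2 dx = π, ∫ cos(mx)^2 dx = π, and cross terms integrate to 0.
So ∫_{-π}^{π} f(x)^2 dx = 3^2 · π + 2^2 · π = (9 + 4)π.
Divide by 2π: (9 + 4)/2 = 13/2.
By Parseval, this equals Σ |c_n|^2.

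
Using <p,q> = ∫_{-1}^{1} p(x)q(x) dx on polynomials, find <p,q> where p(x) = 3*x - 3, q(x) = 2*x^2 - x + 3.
<p,q> = -24

Expand the product: p(x)·q(x) = 6*x^3 - 9*x^2 + 12*x - 9.
∫_{-1}^{1} of each monomial x^k gives [2/(k+1) if k even, 0 if k odd]. Integrating term-by-term (or equivalently evaluating the antiderivative F(x) = 3*x^4/2 - 3*x^3 + 6*x^2 - 9*x at the endpoints):
  F(1) − F(−1) = -9/2 − (39/2) = -24.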